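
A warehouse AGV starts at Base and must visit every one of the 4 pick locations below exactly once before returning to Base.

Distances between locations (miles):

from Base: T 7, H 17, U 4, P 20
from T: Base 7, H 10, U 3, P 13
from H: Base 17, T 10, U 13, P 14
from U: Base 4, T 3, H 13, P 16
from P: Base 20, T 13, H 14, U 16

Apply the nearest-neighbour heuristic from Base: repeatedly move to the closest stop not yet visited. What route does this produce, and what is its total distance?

51 miles along Base → U → T → H → P → Base.

From Base: distances to unvisited — U=4, T=7, H=17, P=20. Nearest is U (4).
From U: distances to unvisited — T=3, H=13, P=16. Nearest is T (3).
From T: distances to unvisited — H=10, P=13. Nearest is H (10).
From H: distances to unvisited — P=14. Nearest is P (14).
Return P→Base: 20.
Total = 4 + 3 + 10 + 14 + 20 = 51.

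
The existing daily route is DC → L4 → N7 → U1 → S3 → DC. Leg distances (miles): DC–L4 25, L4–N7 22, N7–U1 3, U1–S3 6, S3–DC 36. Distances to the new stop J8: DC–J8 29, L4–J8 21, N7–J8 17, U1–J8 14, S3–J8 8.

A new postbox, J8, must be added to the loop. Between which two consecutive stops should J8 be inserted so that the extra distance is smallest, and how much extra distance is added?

Insertion cost between consecutive stops i–j is d(i,J8) + d(J8,j) − d(i,j):
  between DC and L4: 29 + 21 − 25 = 25
  between L4 and N7: 21 + 17 − 22 = 16
  between N7 and U1: 17 + 14 − 3 = 28
  between U1 and S3: 14 + 8 − 6 = 16
  between S3 and DC: 8 + 29 − 36 = 1
Cheapest insertion is between S3 and DC, adding 1.
New total = 92 + 1 = 93.

Minimum extra distance: 1 miles, inserting J8 between S3 and DC.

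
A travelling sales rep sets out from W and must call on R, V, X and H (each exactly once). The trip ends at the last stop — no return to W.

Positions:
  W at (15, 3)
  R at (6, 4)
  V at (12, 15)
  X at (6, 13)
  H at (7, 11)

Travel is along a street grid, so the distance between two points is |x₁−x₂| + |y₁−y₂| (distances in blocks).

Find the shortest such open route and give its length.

There are 4! = 24 possible orderings.
W - R - V - X - H: 10+17+8+3 = 38
W - R - V - H - X: 10+17+9+3 = 39
W - R - X - V - H: 10+9+8+9 = 36
W - R - X - H - V: 10+9+3+9 = 31
W - R - H - V - X: 10+8+9+8 = 35
W - R - H - X - V: 10+8+3+8 = 29
W - V - R - X - H: 15+17+9+3 = 44
W - V - R - H - X: 15+17+8+3 = 43
W - V - X - R - H: 15+8+9+8 = 40
W - V - X - H - R: 15+8+3+8 = 34
W - V - H - R - X: 15+9+8+9 = 41
W - V - H - X - R: 15+9+3+9 = 36
W - X - R - V - H: 19+9+17+9 = 54
W - X - R - H - V: 19+9+8+9 = 45
… (10 more)
The minimum is 29.
One shortest path: W → R → H → X → V.

29 blocks — the minimum one-way total.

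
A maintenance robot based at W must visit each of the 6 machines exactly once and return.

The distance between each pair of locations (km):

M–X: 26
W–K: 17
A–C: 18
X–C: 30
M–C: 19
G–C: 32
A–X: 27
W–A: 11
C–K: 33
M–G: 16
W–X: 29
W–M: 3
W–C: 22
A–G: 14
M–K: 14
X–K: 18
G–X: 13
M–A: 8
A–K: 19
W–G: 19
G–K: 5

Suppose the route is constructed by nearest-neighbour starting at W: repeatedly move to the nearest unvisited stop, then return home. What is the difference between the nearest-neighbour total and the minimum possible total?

The nearest-neighbour route is 6 km longer than optimal.

From W: M=3, A=11, K=17, G=19, C=22, X=29 → choose M (3).
From M: A=8, K=14, G=16, C=19, X=26 → choose A (8).
From A: G=14, C=18, K=19, X=27 → choose G (14).
From G: K=5, X=13, C=32 → choose K (5).
From K: X=18, C=33 → choose X (18).
From X: C=30 → choose C (30).
NN route W → M → A → G → K → X → C → W costs 100.
Optimal: W → M → A → C → X → G → K → W costs 94 (by enumerating all 360 distinct tours).
Excess = 100 − 94 = 6.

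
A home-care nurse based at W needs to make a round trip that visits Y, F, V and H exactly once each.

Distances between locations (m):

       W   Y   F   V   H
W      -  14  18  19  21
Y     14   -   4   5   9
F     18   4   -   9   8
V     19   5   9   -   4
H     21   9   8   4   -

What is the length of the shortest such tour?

49 m — the shortest possible round trip.

With 4 stops there are 4!/2 = 12 distinct round trips (a route and its reverse cost the same).
W → Y → F → V → H → W: 14+4+9+4+21 = 52
W → Y → F → H → V → W: 14+4+8+4+19 = 49
W → Y → V → F → H → W: 14+5+9+8+21 = 57
W → Y → V → H → F → W: 14+5+4+8+18 = 49
W → Y → H → F → V → W: 14+9+8+9+19 = 59
W → Y → H → V → F → W: 14+9+4+9+18 = 54
W → F → Y → V → H → W: 18+4+5+4+21 = 52
W → F → Y → H → V → W: 18+4+9+4+19 = 54
W → F → V → Y → H → W: 18+9+5+9+21 = 62
W → F → H → Y → V → W: 18+8+9+5+19 = 59
W → V → Y → F → H → W: 19+5+4+8+21 = 57
W → V → F → Y → H → W: 19+9+4+9+21 = 62
The minimum is 49.
One optimal route: W → Y → F → H → V → W (or its reverse).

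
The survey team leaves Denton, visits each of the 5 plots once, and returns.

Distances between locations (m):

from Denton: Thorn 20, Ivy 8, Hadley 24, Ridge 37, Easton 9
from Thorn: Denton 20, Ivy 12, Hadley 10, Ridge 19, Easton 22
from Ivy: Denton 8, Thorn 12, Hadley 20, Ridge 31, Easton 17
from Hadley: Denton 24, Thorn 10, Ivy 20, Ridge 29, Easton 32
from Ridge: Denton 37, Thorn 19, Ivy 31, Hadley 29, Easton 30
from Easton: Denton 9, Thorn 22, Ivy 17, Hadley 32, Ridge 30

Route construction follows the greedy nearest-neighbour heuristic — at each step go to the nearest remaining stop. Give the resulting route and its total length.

Total distance 98 m via the nearest-neighbour route Denton → Ivy → Thorn → Hadley → Ridge → Easton → Denton.

Denton → [Ivy:8 / Easton:9 / Thorn:20 / Hadley:24 / Ridge:37] → Ivy (8)
Ivy → [Thorn:12 / Easton:17 / Hadley:20 / Ridge:31] → Thorn (12)
Thorn → [Hadley:10 / Ridge:19 / Easton:22] → Hadley (10)
Hadley → [Ridge:29 / Easton:32] → Ridge (29)
Ridge → [Easton:30] → Easton (30)
Return Easton→Denton: 9.
Total = 8 + 12 + 10 + 29 + 30 + 9 = 98.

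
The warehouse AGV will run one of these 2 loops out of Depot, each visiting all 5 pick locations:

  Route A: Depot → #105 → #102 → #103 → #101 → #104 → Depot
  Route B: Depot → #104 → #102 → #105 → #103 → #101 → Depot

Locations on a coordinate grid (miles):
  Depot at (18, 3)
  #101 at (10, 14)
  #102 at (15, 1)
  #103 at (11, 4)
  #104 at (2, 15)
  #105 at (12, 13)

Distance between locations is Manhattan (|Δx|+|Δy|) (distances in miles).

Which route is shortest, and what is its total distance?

Route A: 16 + 15 + 7 + 11 + 9 + 28 = 86
Route B: 28 + 27 + 15 + 10 + 11 + 19 = 110

86 miles — Route A is the shortest.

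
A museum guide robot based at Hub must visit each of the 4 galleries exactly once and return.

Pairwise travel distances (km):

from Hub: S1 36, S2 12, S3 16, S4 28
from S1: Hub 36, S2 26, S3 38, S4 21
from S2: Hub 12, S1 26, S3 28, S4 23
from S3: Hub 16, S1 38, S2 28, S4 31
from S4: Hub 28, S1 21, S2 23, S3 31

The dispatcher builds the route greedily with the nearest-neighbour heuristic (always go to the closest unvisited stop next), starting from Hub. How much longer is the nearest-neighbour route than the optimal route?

From Hub: S2=12, S3=16, S4=28, S1=36 → choose S2 (12).
From S2: S4=23, S1=26, S3=28 → choose S4 (23).
From S4: S1=21, S3=31 → choose S1 (21).
From S1: S3=38 → choose S3 (38).
NN route Hub → S2 → S4 → S1 → S3 → Hub costs 110.
Optimal: Hub → S2 → S1 → S4 → S3 → Hub costs 106 (by enumerating all 12 distinct tours).
Excess = 110 − 106 = 4.

4 km longer than the optimal tour.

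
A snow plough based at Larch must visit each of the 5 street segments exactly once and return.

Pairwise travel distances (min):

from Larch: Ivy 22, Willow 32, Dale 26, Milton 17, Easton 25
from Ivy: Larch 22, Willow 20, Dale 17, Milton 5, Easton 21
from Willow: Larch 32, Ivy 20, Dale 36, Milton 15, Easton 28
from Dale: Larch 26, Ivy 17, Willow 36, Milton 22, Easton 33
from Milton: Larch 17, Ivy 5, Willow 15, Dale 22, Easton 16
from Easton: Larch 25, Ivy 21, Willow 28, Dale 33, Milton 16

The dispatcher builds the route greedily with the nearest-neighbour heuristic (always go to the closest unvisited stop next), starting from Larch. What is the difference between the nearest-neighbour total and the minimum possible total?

From Larch: Milton=17, Ivy=22, Easton=25, Dale=26, Willow=32 → choose Milton (17).
From Milton: Ivy=5, Willow=15, Easton=16, Dale=22 → choose Ivy (5).
From Ivy: Dale=17, Willow=20, Easton=21 → choose Dale (17).
From Dale: Easton=33, Willow=36 → choose Easton (33).
From Easton: Willow=28 → choose Willow (28).
NN route Larch → Milton → Ivy → Dale → Easton → Willow → Larch costs 132.
Optimal: Larch → Dale → Ivy → Milton → Willow → Easton → Larch costs 116 (by enumerating all 60 distinct tours).
Excess = 132 − 116 = 16.

16 min longer than the optimal tour.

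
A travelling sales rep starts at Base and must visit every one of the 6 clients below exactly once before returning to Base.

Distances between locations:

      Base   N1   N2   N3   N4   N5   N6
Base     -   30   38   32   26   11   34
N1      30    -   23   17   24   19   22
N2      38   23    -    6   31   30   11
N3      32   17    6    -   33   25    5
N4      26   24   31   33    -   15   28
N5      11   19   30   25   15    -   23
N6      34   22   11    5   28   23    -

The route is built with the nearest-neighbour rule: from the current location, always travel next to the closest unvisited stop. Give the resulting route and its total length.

From Base: distances to unvisited — N5=11, N4=26, N1=30, N3=32, N6=34, N2=38. Nearest is N5 (11).
From N5: distances to unvisited — N4=15, N1=19, N6=23, N3=25, N2=30. Nearest is N4 (15).
From N4: distances to unvisited — N1=24, N6=28, N2=31, N3=33. Nearest is N1 (24).
From N1: distances to unvisited — N3=17, N6=22, N2=23. Nearest is N3 (17).
From N3: distances to unvisited — N6=5, N2=6. Nearest is N6 (5).
From N6: distances to unvisited — N2=11. Nearest is N2 (11).
Return N2→Base: 38.
Total = 11 + 15 + 24 + 17 + 5 + 11 + 38 = 121.

121 along Base → N5 → N4 → N1 → N3 → N6 → N2 → Base.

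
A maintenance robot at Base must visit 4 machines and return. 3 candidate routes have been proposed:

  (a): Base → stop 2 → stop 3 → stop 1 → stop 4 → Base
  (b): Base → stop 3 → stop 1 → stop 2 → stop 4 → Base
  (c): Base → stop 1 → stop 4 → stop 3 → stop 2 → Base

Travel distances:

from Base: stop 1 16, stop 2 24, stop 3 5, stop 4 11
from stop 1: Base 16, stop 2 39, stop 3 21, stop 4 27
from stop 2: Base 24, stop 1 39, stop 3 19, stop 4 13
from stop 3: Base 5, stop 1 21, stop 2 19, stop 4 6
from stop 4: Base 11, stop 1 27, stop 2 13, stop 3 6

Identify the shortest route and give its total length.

Shortest is (b), total 89.

(a): 24 + 19 + 21 + 27 + 11 = 102
(b): 5 + 21 + 39 + 13 + 11 = 89
(c): 16 + 27 + 6 + 19 + 24 = 92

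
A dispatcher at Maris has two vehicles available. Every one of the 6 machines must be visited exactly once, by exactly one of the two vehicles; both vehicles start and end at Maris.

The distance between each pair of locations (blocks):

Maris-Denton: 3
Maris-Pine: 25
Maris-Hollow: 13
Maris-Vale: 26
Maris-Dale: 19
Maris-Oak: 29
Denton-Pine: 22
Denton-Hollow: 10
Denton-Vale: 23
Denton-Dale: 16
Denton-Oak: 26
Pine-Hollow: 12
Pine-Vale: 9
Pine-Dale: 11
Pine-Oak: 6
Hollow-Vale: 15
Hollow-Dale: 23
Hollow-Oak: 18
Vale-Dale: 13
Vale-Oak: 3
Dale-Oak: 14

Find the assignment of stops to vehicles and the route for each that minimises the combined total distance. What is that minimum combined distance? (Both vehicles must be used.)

Try each way of splitting the stops between the two vehicles (each non-empty) and, for each split, find the best tour for each vehicle:
  {Denton} + {Pine, Hollow, Vale, Dale, Oak}: 6 + 66 = 72
  {Pine} + {Denton, Hollow, Vale, Dale, Oak}: 50 + 64 = 114
  {Denton, Pine} + {Hollow, Vale, Dale, Oak}: 50 + 64 = 114
  {Hollow} + {Denton, Pine, Vale, Dale, Oak}: 26 + 65 = 91
  {Denton, Hollow} + {Pine, Vale, Dale, Oak}: 26 + 65 = 91
  {Pine, Hollow} + {Denton, Vale, Dale, Oak}: 50 + 62 = 112
  … (31 splits in total)
Best: vehicle 1 Maris → Denton → Maris = 6; vehicle 2 Maris → Hollow → Pine → Oak → Vale → Dale → Maris = 66; combined 72.

Minimum combined distance: 72 blocks.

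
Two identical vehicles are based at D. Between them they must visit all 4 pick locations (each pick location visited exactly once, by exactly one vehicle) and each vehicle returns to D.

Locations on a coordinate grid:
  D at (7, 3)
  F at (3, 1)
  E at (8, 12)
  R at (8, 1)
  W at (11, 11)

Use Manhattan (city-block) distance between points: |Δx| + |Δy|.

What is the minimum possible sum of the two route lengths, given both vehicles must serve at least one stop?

Minimum combined distance: 40.

Try each way of splitting the stops between the two vehicles (each non-empty) and, for each split, find the best tour for each vehicle:
  {F} + {E, R, W}: 12 + 30 = 42
  {E} + {F, R, W}: 20 + 36 = 56
  {F, E} + {R, W}: 32 + 28 = 60
  {R} + {F, E, W}: 6 + 38 = 44
  {F, R} + {E, W}: 14 + 26 = 40
  {E, R} + {F, W}: 24 + 36 = 60
  … (7 splits in total)
Best: vehicle 1 D → F → R → D = 14; vehicle 2 D → E → W → D = 26; combined 40.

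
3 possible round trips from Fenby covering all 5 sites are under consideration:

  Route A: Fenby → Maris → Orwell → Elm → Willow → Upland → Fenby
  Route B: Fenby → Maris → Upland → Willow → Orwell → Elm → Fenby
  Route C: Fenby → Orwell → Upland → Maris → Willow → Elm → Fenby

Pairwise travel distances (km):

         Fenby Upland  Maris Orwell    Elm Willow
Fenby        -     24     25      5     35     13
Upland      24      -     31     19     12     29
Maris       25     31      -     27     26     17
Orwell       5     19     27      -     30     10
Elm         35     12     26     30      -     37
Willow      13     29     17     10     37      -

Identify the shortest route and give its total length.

Shortest is Route C, total 144 km.

Route A: 25 + 27 + 30 + 37 + 29 + 24 = 172
Route B: 25 + 31 + 29 + 10 + 30 + 35 = 160
Route C: 5 + 19 + 31 + 17 + 37 + 35 = 144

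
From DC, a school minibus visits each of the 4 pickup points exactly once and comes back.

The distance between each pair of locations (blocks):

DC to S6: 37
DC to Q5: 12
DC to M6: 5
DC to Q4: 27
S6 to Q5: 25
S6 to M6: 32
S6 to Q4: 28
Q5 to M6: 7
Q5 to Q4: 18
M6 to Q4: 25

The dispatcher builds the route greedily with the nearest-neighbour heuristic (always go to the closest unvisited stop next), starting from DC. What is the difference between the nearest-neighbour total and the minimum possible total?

Excess over optimum: 3 blocks.

From DC: M6=5, Q5=12, Q4=27, S6=37 → choose M6 (5).
From M6: Q5=7, Q4=25, S6=32 → choose Q5 (7).
From Q5: Q4=18, S6=25 → choose Q4 (18).
From Q4: S6=28 → choose S6 (28).
NN route DC → M6 → Q5 → Q4 → S6 → DC costs 95.
Optimal: DC → M6 → Q5 → S6 → Q4 → DC costs 92 (by enumerating all 12 distinct tours).
Excess = 95 − 92 = 3.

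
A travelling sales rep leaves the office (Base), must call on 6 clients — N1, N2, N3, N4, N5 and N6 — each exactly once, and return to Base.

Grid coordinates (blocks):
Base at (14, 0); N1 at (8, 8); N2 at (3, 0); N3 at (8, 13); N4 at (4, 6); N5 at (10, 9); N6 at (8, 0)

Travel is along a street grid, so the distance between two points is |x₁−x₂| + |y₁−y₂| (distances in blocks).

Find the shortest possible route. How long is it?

With 6 stops there are 6!/2 = 360 distinct round trips (a route and its reverse cost the same).
Base-N1-N2-N3-N4-N5-N6-Base: 14+13+18+11+9+11+6 = 82
Base-N1-N2-N3-N4-N6-N5-Base: 14+13+18+11+10+11+13 = 90
Base-N1-N2-N3-N5-N4-N6-Base: 14+13+18+6+9+10+6 = 76
Base-N1-N2-N3-N5-N6-N4-Base: 14+13+18+6+11+10+16 = 88
Base-N1-N2-N3-N6-N4-N5-Base: 14+13+18+13+10+9+13 = 90
Base-N1-N2-N3-N6-N5-N4-Base: 14+13+18+13+11+9+16 = 94
Base-N1-N2-N4-N3-N5-N6-Base: 14+13+7+11+6+11+6 = 68
Base-N1-N2-N4-N3-N6-N5-Base: 14+13+7+11+13+11+13 = 82
… (352 more)
Base-N5-N3-N1-N4-N2-N6-Base: 13+6+5+6+7+5+6 = 48  ← best
The minimum is 48.
One optimal route: Base → N5 → N3 → N1 → N4 → N2 → N6 → Base (or its reverse).

Shortest round trip = 48 blocks.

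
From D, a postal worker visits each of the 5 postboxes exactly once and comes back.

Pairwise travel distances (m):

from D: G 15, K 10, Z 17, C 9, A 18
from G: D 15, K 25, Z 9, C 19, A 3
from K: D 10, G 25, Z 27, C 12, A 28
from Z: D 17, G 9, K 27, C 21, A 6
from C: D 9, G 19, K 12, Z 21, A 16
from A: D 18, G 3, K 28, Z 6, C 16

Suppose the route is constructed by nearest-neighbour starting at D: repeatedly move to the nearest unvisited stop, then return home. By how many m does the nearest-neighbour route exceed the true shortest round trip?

5 m longer than the optimal tour.

D: C=9, K=10, G=15, Z=17, A=18 ⇒ C
C: K=12, A=16, G=19, Z=21 ⇒ K
K: G=25, Z=27, A=28 ⇒ G
G: A=3, Z=9 ⇒ A
A: Z=6 ⇒ Z
NN route D → C → K → G → A → Z → D costs 72.
Optimal: D → G → A → Z → C → K → D costs 67 (by enumerating all 60 distinct tours).
Excess = 72 − 67 = 5.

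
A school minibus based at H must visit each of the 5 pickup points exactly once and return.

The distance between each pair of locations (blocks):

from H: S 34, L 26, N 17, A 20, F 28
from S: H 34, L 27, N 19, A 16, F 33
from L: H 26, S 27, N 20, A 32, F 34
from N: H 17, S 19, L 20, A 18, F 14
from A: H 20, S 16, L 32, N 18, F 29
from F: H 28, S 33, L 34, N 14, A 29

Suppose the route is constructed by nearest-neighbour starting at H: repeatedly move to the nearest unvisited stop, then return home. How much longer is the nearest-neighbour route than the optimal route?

From H: N=17, A=20, L=26, F=28, S=34 → choose N (17).
From N: F=14, A=18, S=19, L=20 → choose F (14).
From F: A=29, S=33, L=34 → choose A (29).
From A: S=16, L=32 → choose S (16).
From S: L=27 → choose L (27).
NN route H → N → F → A → S → L → H costs 129.
Optimal: H → A → S → L → N → F → H costs 125 (by enumerating all 60 distinct tours).
Excess = 129 − 125 = 4.

The nearest-neighbour route is 4 blocks longer than optimal.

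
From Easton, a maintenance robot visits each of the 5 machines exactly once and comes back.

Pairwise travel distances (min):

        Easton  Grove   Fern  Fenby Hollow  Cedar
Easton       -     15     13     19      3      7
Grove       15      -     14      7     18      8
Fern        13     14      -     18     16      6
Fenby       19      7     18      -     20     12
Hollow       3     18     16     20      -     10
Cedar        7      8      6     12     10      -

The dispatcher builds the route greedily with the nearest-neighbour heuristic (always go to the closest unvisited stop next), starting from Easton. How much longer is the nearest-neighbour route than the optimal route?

Easton: Hollow=3, Cedar=7, Fern=13, Grove=15, Fenby=19 ⇒ Hollow
Hollow: Cedar=10, Fern=16, Grove=18, Fenby=20 ⇒ Cedar
Cedar: Fern=6, Grove=8, Fenby=12 ⇒ Fern
Fern: Grove=14, Fenby=18 ⇒ Grove
Grove: Fenby=7 ⇒ Fenby
NN route Easton → Hollow → Cedar → Fern → Grove → Fenby → Easton costs 59.
Optimal: Easton → Fern → Cedar → Grove → Fenby → Hollow → Easton costs 57 (by enumerating all 60 distinct tours).
Excess = 59 − 57 = 2.

2 min longer than the optimal tour.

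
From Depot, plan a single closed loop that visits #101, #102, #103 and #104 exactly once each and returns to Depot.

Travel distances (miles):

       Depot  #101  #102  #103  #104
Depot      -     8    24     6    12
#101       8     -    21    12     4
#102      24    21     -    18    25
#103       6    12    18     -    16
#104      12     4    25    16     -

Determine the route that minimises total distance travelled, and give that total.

There are 12 distinct closed tours to check (reversals are equivalent).
Depot → #101 → #102 → #103 → #104 → Depot: 8+21+18+16+12 = 75
Depot → #101 → #102 → #104 → #103 → Depot: 8+21+25+16+6 = 76
Depot → #101 → #103 → #102 → #104 → Depot: 8+12+18+25+12 = 75
Depot → #101 → #103 → #104 → #102 → Depot: 8+12+16+25+24 = 85
Depot → #101 → #104 → #102 → #103 → Depot: 8+4+25+18+6 = 61
Depot → #101 → #104 → #103 → #102 → Depot: 8+4+16+18+24 = 70
Depot → #102 → #101 → #103 → #104 → Depot: 24+21+12+16+12 = 85
Depot → #102 → #101 → #104 → #103 → Depot: 24+21+4+16+6 = 71
Depot → #102 → #103 → #101 → #104 → Depot: 24+18+12+4+12 = 70
Depot → #102 → #104 → #101 → #103 → Depot: 24+25+4+12+6 = 71
Depot → #103 → #101 → #102 → #104 → Depot: 6+12+21+25+12 = 76
Depot → #103 → #102 → #101 → #104 → Depot: 6+18+21+4+12 = 61
The minimum is 61.
One optimal route: Depot → #101 → #104 → #102 → #103 → Depot (or its reverse).

Shortest round trip = 61 miles.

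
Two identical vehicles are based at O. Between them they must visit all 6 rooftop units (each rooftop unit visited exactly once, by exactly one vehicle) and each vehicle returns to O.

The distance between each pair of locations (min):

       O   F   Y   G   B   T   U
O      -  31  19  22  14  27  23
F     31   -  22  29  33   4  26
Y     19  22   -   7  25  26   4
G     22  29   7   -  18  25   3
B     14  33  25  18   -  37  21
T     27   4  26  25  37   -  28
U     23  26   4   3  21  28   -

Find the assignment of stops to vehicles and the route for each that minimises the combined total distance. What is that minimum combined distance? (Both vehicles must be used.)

110 min — the smallest possible combined total.

Check every non-empty split of the stops between the two vehicles; for each half take its own optimal tour:
  {F} + {Y, G, B, T, U}: 62 + 92 = 154
  {Y} + {F, G, B, T, U}: 38 + 92 = 130
  {F, Y} + {G, B, T, U}: 72 + 90 = 162
  {G} + {F, Y, B, T, U}: 44 + 92 = 136
  {F, G} + {Y, B, T, U}: 82 + 92 = 174
  {Y, G} + {F, B, T, U}: 48 + 92 = 140
  … (31 splits in total)
  {B} + {F, Y, G, T, U}: 28 + 82 = 110  ← best
Best: vehicle 1 O → B → O = 28; vehicle 2 O → G → U → Y → F → T → O = 82; combined 110.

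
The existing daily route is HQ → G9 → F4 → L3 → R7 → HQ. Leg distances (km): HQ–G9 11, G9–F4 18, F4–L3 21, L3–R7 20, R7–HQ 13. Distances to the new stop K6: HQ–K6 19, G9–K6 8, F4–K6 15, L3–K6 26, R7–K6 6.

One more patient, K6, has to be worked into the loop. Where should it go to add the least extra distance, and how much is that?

Insertion cost between consecutive stops i–j is d(i,K6) + d(K6,j) − d(i,j):
  between HQ and G9: 19 + 8 − 11 = 16
  between G9 and F4: 8 + 15 − 18 = 5
  between F4 and L3: 15 + 26 − 21 = 20
  between L3 and R7: 26 + 6 − 20 = 12
  between R7 and HQ: 6 + 19 − 13 = 12
Cheapest insertion is between G9 and F4, adding 5.
New total = 83 + 5 = 88.

Adding 5 km by placing K6 on the G9–F4 leg.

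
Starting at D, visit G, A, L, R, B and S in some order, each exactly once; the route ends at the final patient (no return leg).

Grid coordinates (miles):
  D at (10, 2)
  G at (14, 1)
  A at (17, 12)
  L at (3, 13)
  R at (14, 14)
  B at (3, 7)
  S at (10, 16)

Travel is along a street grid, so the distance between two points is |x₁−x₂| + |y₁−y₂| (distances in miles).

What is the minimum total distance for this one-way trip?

Minimum one-way distance = 46 miles.

There are 6! = 720 possible orderings.
D → G → A → L → R → B → S: 5+14+15+12+18+16 = 80
D → G → A → L → R → S → B: 5+14+15+12+6+16 = 68
D → G → A → L → B → R → S: 5+14+15+6+18+6 = 64
D → G → A → L → B → S → R: 5+14+15+6+16+6 = 62
D → G → A → L → S → R → B: 5+14+15+10+6+18 = 68
D → G → A → L → S → B → R: 5+14+15+10+16+18 = 78
D → G → A → R → L → B → S: 5+14+5+12+6+16 = 58
D → G → A → R → L → S → B: 5+14+5+12+10+16 = 62
… (712 more)
D → G → A → R → S → L → B: 5+14+5+6+10+6 = 46  ← best
The minimum is 46.
One shortest path: D → G → A → R → S → L → B.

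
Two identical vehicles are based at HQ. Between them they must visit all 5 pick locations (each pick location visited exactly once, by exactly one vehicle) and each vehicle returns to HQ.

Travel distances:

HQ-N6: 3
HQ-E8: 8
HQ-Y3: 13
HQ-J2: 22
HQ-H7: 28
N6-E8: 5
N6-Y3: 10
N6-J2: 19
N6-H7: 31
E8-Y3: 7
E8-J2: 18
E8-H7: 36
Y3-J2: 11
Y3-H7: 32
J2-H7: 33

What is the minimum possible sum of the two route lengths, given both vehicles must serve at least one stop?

Check every non-empty split of the stops between the two vehicles; for each half take its own optimal tour:
  {N6} + {E8, Y3, J2, H7}: 6 + 87 = 93
  {E8} + {N6, Y3, J2, H7}: 16 + 85 = 101
  {N6, E8} + {Y3, J2, H7}: 16 + 85 = 101
  {Y3} + {N6, E8, J2, H7}: 26 + 87 = 113
  {N6, Y3} + {E8, J2, H7}: 26 + 87 = 113
  {E8, Y3} + {N6, J2, H7}: 28 + 83 = 111
  … (15 splits in total)
Best: vehicle 1 HQ → N6 → HQ = 6; vehicle 2 HQ → E8 → Y3 → J2 → H7 → HQ = 87; combined 93.

Minimum combined distance: 93.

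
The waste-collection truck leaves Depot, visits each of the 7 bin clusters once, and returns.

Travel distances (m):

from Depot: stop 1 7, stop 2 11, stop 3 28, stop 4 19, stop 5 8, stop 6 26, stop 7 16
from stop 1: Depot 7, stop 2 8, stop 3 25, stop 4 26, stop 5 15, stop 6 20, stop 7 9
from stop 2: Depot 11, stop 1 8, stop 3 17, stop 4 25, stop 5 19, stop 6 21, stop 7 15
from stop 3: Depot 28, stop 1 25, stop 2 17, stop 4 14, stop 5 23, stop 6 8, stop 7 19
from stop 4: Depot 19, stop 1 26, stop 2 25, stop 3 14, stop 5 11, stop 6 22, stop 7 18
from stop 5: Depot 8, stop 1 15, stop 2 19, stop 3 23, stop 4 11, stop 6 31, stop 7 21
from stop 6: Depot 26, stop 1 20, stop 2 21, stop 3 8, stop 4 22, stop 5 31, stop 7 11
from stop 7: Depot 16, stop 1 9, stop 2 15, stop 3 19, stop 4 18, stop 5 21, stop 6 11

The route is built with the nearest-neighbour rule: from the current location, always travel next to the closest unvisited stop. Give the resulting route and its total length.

Nearest-neighbour total = 82 m; route Depot → stop 1 → stop 2 → stop 7 → stop 6 → stop 3 → stop 4 → stop 5 → Depot.

At Depot the remaining stops are stop 1 7, stop 5 8, stop 2 11, stop 7 16, stop 4 19, stop 6 26, stop 3 28; go to stop 1.
At stop 1 the remaining stops are stop 2 8, stop 7 9, stop 5 15, stop 6 20, stop 3 25, stop 4 26; go to stop 2.
At stop 2 the remaining stops are stop 7 15, stop 3 17, stop 5 19, stop 6 21, stop 4 25; go to stop 7.
At stop 7 the remaining stops are stop 6 11, stop 4 18, stop 3 19, stop 5 21; go to stop 6.
At stop 6 the remaining stops are stop 3 8, stop 4 22, stop 5 31; go to stop 3.
At stop 3 the remaining stops are stop 4 14, stop 5 23; go to stop 4.
At stop 4 the remaining stops are stop 5 11; go to stop 5.
Return stop 5→Depot: 8.
Total = 7 + 8 + 15 + 11 + 8 + 14 + 11 + 8 = 82.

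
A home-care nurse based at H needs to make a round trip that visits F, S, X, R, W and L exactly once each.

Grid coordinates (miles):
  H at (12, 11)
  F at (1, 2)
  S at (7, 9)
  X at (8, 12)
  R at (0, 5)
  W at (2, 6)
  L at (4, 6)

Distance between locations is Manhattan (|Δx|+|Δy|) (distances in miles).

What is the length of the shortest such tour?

Shortest round trip = 44 miles.

With 6 stops there are 6!/2 = 360 distinct round trips (a route and its reverse cost the same).
H-F-S-X-R-W-L-H: 20+13+4+15+3+2+13 = 70
H-F-S-X-R-L-W-H: 20+13+4+15+5+2+15 = 74
H-F-S-X-W-R-L-H: 20+13+4+12+3+5+13 = 70
H-F-S-X-W-L-R-H: 20+13+4+12+2+5+18 = 74
H-F-S-X-L-R-W-H: 20+13+4+10+5+3+15 = 70
H-F-S-X-L-W-R-H: 20+13+4+10+2+3+18 = 70
H-F-S-R-X-W-L-H: 20+13+11+15+12+2+13 = 86
H-F-S-R-X-L-W-H: 20+13+11+15+10+2+15 = 86
… (352 more)
H-F-R-W-L-S-X-H: 20+4+3+2+6+4+5 = 44  ← best
The minimum is 44.
One optimal route: H → F → R → W → L → S → X → H (or its reverse).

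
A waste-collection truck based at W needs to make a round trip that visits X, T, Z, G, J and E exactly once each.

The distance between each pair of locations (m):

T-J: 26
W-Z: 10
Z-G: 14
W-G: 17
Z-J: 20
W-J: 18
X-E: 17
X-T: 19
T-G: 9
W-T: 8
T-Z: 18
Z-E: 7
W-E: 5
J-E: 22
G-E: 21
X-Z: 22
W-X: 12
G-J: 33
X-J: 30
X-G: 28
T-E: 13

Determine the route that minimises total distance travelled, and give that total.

Shortest round trip = 101 m.

There are 360 distinct closed tours to check (reversals are equivalent).
W-X-T-Z-G-J-E-W: 12+19+18+14+33+22+5 = 123
W-X-T-Z-G-E-J-W: 12+19+18+14+21+22+18 = 124
W-X-T-Z-J-G-E-W: 12+19+18+20+33+21+5 = 128
W-X-T-Z-J-E-G-W: 12+19+18+20+22+21+17 = 129
W-X-T-Z-E-G-J-W: 12+19+18+7+21+33+18 = 128
W-X-T-Z-E-J-G-W: 12+19+18+7+22+33+17 = 128
W-X-T-G-Z-J-E-W: 12+19+9+14+20+22+5 = 101
W-X-T-G-Z-E-J-W: 12+19+9+14+7+22+18 = 101
… (352 more)
The minimum is 101.
One optimal route: W → X → T → G → Z → J → E → W (or its reverse).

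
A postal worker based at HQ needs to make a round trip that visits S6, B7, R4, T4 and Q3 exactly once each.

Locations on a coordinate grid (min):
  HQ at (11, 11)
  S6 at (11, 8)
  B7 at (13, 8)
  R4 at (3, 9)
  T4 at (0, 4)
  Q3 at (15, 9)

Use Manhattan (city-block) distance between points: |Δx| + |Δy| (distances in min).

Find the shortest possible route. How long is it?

44 min — the shortest possible round trip.

HQ-S6-B7-R4-T4-Q3-HQ: 3+2+11+8+20+6 = 50
HQ-S6-B7-R4-Q3-T4-HQ: 3+2+11+12+20+18 = 66
HQ-S6-B7-T4-R4-Q3-HQ: 3+2+17+8+12+6 = 48
HQ-S6-B7-T4-Q3-R4-HQ: 3+2+17+20+12+10 = 64
HQ-S6-B7-Q3-R4-T4-HQ: 3+2+3+12+8+18 = 46
HQ-S6-B7-Q3-T4-R4-HQ: 3+2+3+20+8+10 = 46
HQ-S6-R4-B7-T4-Q3-HQ: 3+9+11+17+20+6 = 66
HQ-S6-R4-B7-Q3-T4-HQ: 3+9+11+3+20+18 = 64
HQ-S6-R4-T4-B7-Q3-HQ: 3+9+8+17+3+6 = 46
HQ-S6-R4-T4-Q3-B7-HQ: 3+9+8+20+3+5 = 48
HQ-S6-R4-Q3-B7-T4-HQ: 3+9+12+3+17+18 = 62
HQ-S6-R4-Q3-T4-B7-HQ: 3+9+12+20+17+5 = 66
HQ-S6-T4-B7-R4-Q3-HQ: 3+15+17+11+12+6 = 64
HQ-S6-T4-B7-Q3-R4-HQ: 3+15+17+3+12+10 = 60
… (46 more)
HQ-R4-T4-S6-B7-Q3-HQ: 10+8+15+2+3+6 = 44  ← best
The minimum is 44.
One optimal route: HQ → R4 → T4 → S6 → B7 → Q3 → HQ (or its reverse).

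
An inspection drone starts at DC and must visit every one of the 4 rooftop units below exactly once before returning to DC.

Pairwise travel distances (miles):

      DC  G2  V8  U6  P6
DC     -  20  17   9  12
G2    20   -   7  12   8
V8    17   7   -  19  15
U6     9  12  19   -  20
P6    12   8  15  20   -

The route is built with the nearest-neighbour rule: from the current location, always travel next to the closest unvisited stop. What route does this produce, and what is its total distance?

From DC: distances to unvisited — U6=9, P6=12, V8=17, G2=20. Nearest is U6 (9).
From U6: distances to unvisited — G2=12, V8=19, P6=20. Nearest is G2 (12).
From G2: distances to unvisited — V8=7, P6=8. Nearest is V8 (7).
From V8: distances to unvisited — P6=15. Nearest is P6 (15).
Return P6→DC: 12.
Total = 9 + 12 + 7 + 15 + 12 = 55.

Nearest-neighbour total = 55 miles; route DC → U6 → G2 → V8 → P6 → DC.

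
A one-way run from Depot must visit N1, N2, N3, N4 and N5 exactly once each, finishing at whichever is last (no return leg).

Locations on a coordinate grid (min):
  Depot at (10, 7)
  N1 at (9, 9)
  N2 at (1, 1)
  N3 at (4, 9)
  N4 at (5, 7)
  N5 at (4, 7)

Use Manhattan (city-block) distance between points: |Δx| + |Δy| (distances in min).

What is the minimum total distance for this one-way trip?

Minimum one-way distance = 21 min.

There are 5! = 120 possible orderings.
Depot → N1 → N2 → N3 → N4 → N5: 3+16+11+3+1 = 34
Depot → N1 → N2 → N3 → N5 → N4: 3+16+11+2+1 = 33
Depot → N1 → N2 → N4 → N3 → N5: 3+16+10+3+2 = 34
Depot → N1 → N2 → N4 → N5 → N3: 3+16+10+1+2 = 32
Depot → N1 → N2 → N5 → N3 → N4: 3+16+9+2+3 = 33
Depot → N1 → N2 → N5 → N4 → N3: 3+16+9+1+3 = 32
Depot → N1 → N3 → N2 → N4 → N5: 3+5+11+10+1 = 30
Depot → N1 → N3 → N2 → N5 → N4: 3+5+11+9+1 = 29
Depot → N1 → N3 → N4 → N2 → N5: 3+5+3+10+9 = 30
Depot → N1 → N3 → N4 → N5 → N2: 3+5+3+1+9 = 21
Depot → N1 → N3 → N5 → N2 → N4: 3+5+2+9+10 = 29
Depot → N1 → N3 → N5 → N4 → N2: 3+5+2+1+10 = 21
Depot → N1 → N4 → N2 → N3 → N5: 3+6+10+11+2 = 32
Depot → N1 → N4 → N2 → N5 → N3: 3+6+10+9+2 = 30
… (106 more)
The minimum is 21.
One shortest path: Depot → N1 → N3 → N4 → N5 → N2.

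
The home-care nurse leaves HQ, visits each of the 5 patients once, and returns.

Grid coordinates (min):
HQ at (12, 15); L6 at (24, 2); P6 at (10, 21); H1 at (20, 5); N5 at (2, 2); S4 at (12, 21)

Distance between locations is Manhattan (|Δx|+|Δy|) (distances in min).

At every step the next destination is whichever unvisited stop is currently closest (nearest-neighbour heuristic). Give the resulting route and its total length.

At HQ the remaining stops are S4 6, P6 8, H1 18, N5 23, L6 25; go to S4.
At S4 the remaining stops are P6 2, H1 24, N5 29, L6 31; go to P6.
At P6 the remaining stops are H1 26, N5 27, L6 33; go to H1.
At H1 the remaining stops are L6 7, N5 21; go to L6.
At L6 the remaining stops are N5 22; go to N5.
Return N5→HQ: 23.
Total = 6 + 2 + 26 + 7 + 22 + 23 = 86.

Total distance 86 min via the nearest-neighbour route HQ → S4 → P6 → H1 → L6 → N5 → HQ.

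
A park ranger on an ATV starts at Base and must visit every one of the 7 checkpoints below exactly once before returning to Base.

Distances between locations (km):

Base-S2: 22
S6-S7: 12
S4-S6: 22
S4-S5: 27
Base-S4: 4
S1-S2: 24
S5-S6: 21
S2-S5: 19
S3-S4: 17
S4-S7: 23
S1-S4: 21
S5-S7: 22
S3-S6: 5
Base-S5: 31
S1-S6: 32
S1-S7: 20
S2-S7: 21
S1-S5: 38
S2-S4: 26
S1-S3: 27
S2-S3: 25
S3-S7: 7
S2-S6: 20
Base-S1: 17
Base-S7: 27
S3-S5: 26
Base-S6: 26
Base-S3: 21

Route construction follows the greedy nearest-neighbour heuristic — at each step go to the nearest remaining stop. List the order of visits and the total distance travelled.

Nearest-neighbour total = 132 km; route Base → S4 → S3 → S6 → S7 → S1 → S2 → S5 → Base.

At Base the remaining stops are S4 4, S1 17, S3 21, S2 22, S6 26, S7 27, S5 31; go to S4.
At S4 the remaining stops are S3 17, S1 21, S6 22, S7 23, S2 26, S5 27; go to S3.
At S3 the remaining stops are S6 5, S7 7, S2 25, S5 26, S1 27; go to S6.
At S6 the remaining stops are S7 12, S2 20, S5 21, S1 32; go to S7.
At S7 the remaining stops are S1 20, S2 21, S5 22; go to S1.
At S1 the remaining stops are S2 24, S5 38; go to S2.
At S2 the remaining stops are S5 19; go to S5.
Return S5→Base: 31.
Total = 4 + 17 + 5 + 12 + 20 + 24 + 19 + 31 = 132.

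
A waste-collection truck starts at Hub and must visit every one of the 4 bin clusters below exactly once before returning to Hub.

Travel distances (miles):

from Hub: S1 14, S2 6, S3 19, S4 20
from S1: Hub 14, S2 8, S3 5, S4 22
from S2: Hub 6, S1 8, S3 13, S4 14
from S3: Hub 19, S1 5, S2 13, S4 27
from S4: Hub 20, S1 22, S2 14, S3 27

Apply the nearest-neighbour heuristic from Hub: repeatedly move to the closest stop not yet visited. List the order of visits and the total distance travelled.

From Hub: distances to unvisited — S2=6, S1=14, S3=19, S4=20. Nearest is S2 (6).
From S2: distances to unvisited — S1=8, S3=13, S4=14. Nearest is S1 (8).
From S1: distances to unvisited — S3=5, S4=22. Nearest is S3 (5).
From S3: distances to unvisited — S4=27. Nearest is S4 (27).
Return S4→Hub: 20.
Total = 6 + 8 + 5 + 27 + 20 = 66.

Nearest-neighbour total = 66 miles; route Hub → S2 → S1 → S3 → S4 → Hub.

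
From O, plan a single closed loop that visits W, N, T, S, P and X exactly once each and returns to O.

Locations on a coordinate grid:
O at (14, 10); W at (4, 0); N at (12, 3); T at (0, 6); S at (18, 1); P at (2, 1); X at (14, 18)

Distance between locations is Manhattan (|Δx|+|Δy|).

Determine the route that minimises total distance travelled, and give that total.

O→W→N→T→S→P→X→O: 20+11+15+23+16+29+8 = 122
O→W→N→T→S→X→P→O: 20+11+15+23+21+29+21 = 140
O→W→N→T→P→S→X→O: 20+11+15+7+16+21+8 = 98
O→W→N→T→P→X→S→O: 20+11+15+7+29+21+13 = 116
O→W→N→T→X→S→P→O: 20+11+15+26+21+16+21 = 130
O→W→N→T→X→P→S→O: 20+11+15+26+29+16+13 = 130
O→W→N→S→T→P→X→O: 20+11+8+23+7+29+8 = 106
O→W→N→S→T→X→P→O: 20+11+8+23+26+29+21 = 138
… (352 more)
O→N→S→W→P→T→X→O: 9+8+15+3+7+26+8 = 76  ← best
The minimum is 76.
One optimal route: O → N → S → W → P → T → X → O (or its reverse).

Shortest round trip = 76.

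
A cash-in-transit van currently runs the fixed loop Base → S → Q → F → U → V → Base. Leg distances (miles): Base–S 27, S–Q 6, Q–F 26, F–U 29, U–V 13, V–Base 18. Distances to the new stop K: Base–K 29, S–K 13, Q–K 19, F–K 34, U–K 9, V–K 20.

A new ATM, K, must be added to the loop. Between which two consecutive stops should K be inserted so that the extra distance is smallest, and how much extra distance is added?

+14 miles — insert K between F and U.

Insertion cost between consecutive stops i–j is d(i,K) + d(K,j) − d(i,j):
  between Base and S: 29 + 13 − 27 = 15
  between S and Q: 13 + 19 − 6 = 26
  between Q and F: 19 + 34 − 26 = 27
  between F and U: 34 + 9 − 29 = 14
  between U and V: 9 + 20 − 13 = 16
  between V and Base: 20 + 29 − 18 = 31
Cheapest insertion is between F and U, adding 14.
New total = 119 + 14 = 133.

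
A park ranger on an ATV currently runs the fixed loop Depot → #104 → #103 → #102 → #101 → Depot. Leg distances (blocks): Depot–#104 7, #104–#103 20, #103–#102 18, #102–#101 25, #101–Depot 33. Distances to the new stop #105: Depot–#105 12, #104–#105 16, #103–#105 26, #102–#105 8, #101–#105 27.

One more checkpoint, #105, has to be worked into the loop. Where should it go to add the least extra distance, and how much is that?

Insertion cost between consecutive stops i–j is d(i,#105) + d(#105,j) − d(i,j):
  between Depot and #104: 12 + 16 − 7 = 21
  between #104 and #103: 16 + 26 − 20 = 22
  between #103 and #102: 26 + 8 − 18 = 16
  between #102 and #101: 8 + 27 − 25 = 10
  between #101 and Depot: 27 + 12 − 33 = 6
Cheapest insertion is between #101 and Depot, adding 6.
New total = 103 + 6 = 109.

Adding 6 blocks by placing #105 on the #101–Depot leg.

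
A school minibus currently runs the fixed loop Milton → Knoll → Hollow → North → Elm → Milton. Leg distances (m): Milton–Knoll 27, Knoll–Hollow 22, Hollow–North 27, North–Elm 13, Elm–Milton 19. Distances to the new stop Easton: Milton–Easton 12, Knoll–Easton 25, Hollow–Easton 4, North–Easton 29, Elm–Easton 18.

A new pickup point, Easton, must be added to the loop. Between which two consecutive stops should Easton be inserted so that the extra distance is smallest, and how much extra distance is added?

Adding 6 m by placing Easton on the Hollow–North leg.

Insertion cost between consecutive stops i–j is d(i,Easton) + d(Easton,j) − d(i,j):
  between Milton and Knoll: 12 + 25 − 27 = 10
  between Knoll and Hollow: 25 + 4 − 22 = 7
  between Hollow and North: 4 + 29 − 27 = 6
  between North and Elm: 29 + 18 − 13 = 34
  between Elm and Milton: 18 + 12 − 19 = 11
Cheapest insertion is between Hollow and North, adding 6.
New total = 108 + 6 = 114.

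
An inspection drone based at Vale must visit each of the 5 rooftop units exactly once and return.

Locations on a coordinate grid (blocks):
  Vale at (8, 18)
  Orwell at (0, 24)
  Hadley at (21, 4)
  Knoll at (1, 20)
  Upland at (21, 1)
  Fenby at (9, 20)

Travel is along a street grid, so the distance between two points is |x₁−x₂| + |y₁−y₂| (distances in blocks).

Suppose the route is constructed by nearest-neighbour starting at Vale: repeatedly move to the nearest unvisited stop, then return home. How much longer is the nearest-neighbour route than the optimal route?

The nearest-neighbour route is 2 blocks longer than optimal.

Vale: Fenby=3, Knoll=9, Orwell=14, Hadley=27, Upland=30 ⇒ Fenby
Fenby: Knoll=8, Orwell=13, Hadley=28, Upland=31 ⇒ Knoll
Knoll: Orwell=5, Hadley=36, Upland=39 ⇒ Orwell
Orwell: Hadley=41, Upland=44 ⇒ Hadley
Hadley: Upland=3 ⇒ Upland
NN route Vale → Fenby → Knoll → Orwell → Hadley → Upland → Vale costs 90.
Optimal: Vale → Orwell → Knoll → Fenby → Hadley → Upland → Vale costs 88 (by enumerating all 60 distinct tours).
Excess = 90 − 88 = 2.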